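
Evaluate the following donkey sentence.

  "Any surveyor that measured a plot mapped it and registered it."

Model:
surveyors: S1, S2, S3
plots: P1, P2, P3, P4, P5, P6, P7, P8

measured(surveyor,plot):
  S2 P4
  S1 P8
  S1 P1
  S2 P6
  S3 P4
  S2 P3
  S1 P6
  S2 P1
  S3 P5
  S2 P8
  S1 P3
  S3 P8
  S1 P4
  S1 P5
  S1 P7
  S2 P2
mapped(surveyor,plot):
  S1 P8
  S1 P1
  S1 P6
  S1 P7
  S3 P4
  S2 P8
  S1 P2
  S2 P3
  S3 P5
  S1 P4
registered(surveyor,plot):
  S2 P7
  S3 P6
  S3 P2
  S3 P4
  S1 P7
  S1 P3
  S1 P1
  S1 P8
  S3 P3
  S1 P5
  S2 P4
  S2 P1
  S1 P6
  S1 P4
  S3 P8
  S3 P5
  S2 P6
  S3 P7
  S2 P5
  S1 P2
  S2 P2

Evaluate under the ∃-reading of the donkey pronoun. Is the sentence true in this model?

"it" takes "a plot" as antecedent — a donkey pronoun bound across the clause boundary.
Weak reading: every surveyor s with some measured-plot has at least one measured-plot p such that mapped(s,p) ∧ registered(s,p).
Per surveyor: S1:✓  S2:✗  S3:✓
S2 has no witness among its measured-plots.

False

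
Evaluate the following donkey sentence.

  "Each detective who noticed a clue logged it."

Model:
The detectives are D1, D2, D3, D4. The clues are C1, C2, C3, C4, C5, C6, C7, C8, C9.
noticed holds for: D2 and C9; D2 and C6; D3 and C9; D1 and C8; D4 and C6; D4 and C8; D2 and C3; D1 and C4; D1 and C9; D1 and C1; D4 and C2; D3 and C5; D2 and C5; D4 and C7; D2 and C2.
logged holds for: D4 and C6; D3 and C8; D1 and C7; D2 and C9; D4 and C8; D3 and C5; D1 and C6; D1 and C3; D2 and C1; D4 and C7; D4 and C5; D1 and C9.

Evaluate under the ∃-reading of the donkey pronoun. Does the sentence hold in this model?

True

"it" takes "a clue" as antecedent — a donkey pronoun bound across the clause boundary.
Weak reading: every detective d with some noticed-clue has at least one noticed-clue c such that logged(d,c).
Per detective: D1:✓  D2:✓  D3:✓  D4:✓
Every detective in the restrictor has a witness.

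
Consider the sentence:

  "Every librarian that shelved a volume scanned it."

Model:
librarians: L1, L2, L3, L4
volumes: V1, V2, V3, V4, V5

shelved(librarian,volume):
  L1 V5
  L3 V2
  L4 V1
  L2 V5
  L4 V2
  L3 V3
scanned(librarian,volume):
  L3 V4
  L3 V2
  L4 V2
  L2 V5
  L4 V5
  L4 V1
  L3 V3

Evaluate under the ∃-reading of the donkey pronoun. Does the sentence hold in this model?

"it" takes "a volume" as antecedent — a donkey pronoun bound across the clause boundary.
Weak reading: every librarian l with some shelved-volume has at least one shelved-volume v such that scanned(l,v).
Per librarian: L1:✗  L2:✓  L3:✓  L4:✓
L1 has no witness among its shelved-volumes.

False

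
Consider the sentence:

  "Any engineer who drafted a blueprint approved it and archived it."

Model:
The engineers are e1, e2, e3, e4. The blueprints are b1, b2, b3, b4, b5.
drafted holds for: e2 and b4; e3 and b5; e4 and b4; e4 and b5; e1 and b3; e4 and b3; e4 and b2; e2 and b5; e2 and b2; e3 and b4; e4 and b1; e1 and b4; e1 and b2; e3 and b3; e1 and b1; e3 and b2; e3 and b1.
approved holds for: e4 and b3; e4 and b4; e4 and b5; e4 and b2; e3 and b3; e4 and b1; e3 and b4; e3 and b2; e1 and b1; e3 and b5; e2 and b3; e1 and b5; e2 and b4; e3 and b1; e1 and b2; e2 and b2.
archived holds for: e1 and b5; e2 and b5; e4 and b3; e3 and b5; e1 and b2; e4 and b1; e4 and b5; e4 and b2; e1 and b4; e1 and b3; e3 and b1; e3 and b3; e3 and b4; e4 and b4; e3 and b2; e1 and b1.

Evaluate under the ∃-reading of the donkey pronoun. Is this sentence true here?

"it" takes "a blueprint" as antecedent — a donkey pronoun bound across the clause boundary.
Weak reading: every engineer e with some drafted-blueprint has at least one drafted-blueprint b such that approved(e,b) ∧ archived(e,b).
Per engineer: e1:✓  e2:✗  e3:✓  e4:✓
e2 has no witness among its drafted-blueprints.

False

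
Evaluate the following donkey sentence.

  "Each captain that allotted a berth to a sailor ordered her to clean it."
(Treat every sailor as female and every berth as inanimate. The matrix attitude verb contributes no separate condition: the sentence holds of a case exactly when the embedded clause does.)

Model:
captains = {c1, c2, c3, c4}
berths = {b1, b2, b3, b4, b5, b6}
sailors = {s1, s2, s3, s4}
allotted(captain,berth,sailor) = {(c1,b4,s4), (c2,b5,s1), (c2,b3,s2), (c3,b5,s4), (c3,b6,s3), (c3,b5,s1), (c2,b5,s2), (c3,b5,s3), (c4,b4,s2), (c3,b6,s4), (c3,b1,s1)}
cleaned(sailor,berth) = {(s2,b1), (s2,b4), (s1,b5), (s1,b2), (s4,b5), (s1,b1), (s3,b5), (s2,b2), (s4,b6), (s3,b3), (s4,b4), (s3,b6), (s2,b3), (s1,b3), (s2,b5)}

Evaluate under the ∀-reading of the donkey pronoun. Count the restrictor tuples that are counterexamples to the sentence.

0

"her" takes "a sailor" as antecedent and "it" takes "a berth"; both are donkey pronouns co-varying with the restrictor.
Strong reading: for every (c,b,s) with allotted(c,b,s), cleaned(s,b).
Restrictor triples: (c1,b4,s4)→cleaned(s4,b4) ✓  (c2,b3,s2)→cleaned(s2,b3) ✓  (c2,b5,s1)→cleaned(s1,b5) ✓  (c2,b5,s2)→cleaned(s2,b5) ✓  (c3,b1,s1)→cleaned(s1,b1) ✓  (c3,b5,s1)→cleaned(s1,b5) ✓  (c3,b5,s3)→cleaned(s3,b5) ✓  (c3,b5,s4)→cleaned(s4,b5) ✓  (c3,b6,s3)→cleaned(s3,b6) ✓  (c3,b6,s4)→cleaned(s4,b6) ✓  (c4,b4,s2)→cleaned(s2,b4) ✓
Counterexamples (restrictor triples failing the scope): 0.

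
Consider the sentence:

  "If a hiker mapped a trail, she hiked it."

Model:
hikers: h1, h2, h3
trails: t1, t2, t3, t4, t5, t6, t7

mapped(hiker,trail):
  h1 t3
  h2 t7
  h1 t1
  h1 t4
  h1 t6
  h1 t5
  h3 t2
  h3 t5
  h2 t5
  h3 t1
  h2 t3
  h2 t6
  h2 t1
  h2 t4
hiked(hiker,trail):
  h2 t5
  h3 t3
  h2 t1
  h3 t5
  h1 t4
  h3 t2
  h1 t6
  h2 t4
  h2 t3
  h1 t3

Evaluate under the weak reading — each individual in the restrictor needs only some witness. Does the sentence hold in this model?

"it" takes "a trail" as antecedent — a donkey pronoun bound across the clause boundary.
Weak reading: every hiker h with some mapped-trail has at least one mapped-trail t such that hiked(h,t).
Per hiker: h1:✓  h2:✓  h3:✓
Every hiker in the restrictor has a witness.

True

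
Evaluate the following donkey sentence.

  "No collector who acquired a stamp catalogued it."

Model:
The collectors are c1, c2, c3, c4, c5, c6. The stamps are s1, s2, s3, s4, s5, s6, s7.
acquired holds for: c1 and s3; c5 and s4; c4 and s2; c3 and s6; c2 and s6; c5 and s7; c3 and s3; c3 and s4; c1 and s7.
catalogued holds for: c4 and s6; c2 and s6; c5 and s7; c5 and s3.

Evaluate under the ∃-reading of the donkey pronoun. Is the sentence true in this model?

"it" takes "a stamp" as antecedent — a donkey pronoun bound across the clause boundary.
Truth condition: for no (c,s) with acquired(c,s) does catalogued(c,s) hold.
Restrictor pairs — does the scope hold? (c1,s3):fails  (c1,s7):fails  (c2,s6):holds  (c3,s3):fails  (c3,s4):fails  (c3,s6):fails  (c4,s2):fails  (c5,s4):fails  (c5,s7):holds
Scope holds for 2 pair(s), so the sentence is false.

False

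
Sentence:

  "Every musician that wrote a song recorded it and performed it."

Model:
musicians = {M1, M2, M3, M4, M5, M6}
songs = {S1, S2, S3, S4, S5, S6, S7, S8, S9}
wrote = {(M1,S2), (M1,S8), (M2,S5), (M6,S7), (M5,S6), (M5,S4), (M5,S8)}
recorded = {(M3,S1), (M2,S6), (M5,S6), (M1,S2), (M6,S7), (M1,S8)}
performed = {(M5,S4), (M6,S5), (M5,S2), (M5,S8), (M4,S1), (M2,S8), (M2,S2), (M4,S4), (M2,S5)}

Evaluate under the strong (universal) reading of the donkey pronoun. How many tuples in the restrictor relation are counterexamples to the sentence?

7

"it" takes "a song" as antecedent — a donkey pronoun bound across the clause boundary.
Strong reading: for every (m,s) with wrote(m,s), recorded(m,s) ∧ performed(m,s).
Restrictor pairs: (M1,S2) ✗  (M1,S8) ✗  (M2,S5) ✗  (M5,S4) ✗  (M5,S6) ✗  (M5,S8) ✗  (M6,S7) ✗
Counterexamples (restrictor pairs failing the scope): 7.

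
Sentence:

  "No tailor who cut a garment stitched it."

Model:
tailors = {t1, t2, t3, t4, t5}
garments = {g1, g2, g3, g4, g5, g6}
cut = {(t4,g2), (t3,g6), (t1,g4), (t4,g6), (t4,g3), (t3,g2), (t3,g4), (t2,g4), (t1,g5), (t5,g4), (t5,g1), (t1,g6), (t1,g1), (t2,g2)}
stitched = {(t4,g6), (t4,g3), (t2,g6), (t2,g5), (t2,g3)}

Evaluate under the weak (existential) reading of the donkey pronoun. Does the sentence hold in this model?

False

"it" takes "a garment" as antecedent — a donkey pronoun bound across the clause boundary.
Truth condition: for no (t,g) with cut(t,g) does stitched(t,g) hold.
Restrictor pairs — does the scope hold? (t1,g1):fails  (t1,g4):fails  (t1,g5):fails  (t1,g6):fails  (t2,g2):fails  (t2,g4):fails  (t3,g2):fails  (t3,g4):fails  (t3,g6):fails  (t4,g2):fails  (t4,g3):holds  (t4,g6):holds  (t5,g1):fails  (t5,g4):fails
Scope holds for 2 pair(s), so the sentence is false.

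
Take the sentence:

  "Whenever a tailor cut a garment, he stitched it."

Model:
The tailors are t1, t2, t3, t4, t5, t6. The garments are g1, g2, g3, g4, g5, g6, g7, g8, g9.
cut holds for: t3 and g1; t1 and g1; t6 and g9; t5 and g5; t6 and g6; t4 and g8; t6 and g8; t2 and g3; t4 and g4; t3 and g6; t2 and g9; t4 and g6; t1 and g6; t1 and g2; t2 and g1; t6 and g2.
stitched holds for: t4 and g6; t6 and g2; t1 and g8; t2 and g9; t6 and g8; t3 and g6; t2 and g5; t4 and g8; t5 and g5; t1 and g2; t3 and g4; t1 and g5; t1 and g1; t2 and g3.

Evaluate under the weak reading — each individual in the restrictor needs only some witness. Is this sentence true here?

True

"it" takes "a garment" as antecedent — a donkey pronoun bound across the clause boundary.
Weak reading: every tailor t with some cut-garment has at least one cut-garment g such that stitched(t,g).
Per tailor: t1:✓  t2:✓  t3:✓  t4:✓  t5:✓  t6:✓
Every tailor in the restrictor has a witness.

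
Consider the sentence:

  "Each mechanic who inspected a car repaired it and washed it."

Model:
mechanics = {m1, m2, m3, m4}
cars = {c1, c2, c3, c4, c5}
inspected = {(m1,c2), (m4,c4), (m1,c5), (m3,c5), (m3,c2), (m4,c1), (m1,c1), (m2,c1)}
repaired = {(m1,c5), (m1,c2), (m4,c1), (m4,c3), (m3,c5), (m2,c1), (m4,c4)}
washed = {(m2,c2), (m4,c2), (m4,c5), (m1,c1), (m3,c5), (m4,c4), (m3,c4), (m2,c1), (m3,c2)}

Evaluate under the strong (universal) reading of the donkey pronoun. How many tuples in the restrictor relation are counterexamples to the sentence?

"it" takes "a car" as antecedent — a donkey pronoun bound across the clause boundary.
Strong reading: for every (m,c) with inspected(m,c), repaired(m,c) ∧ washed(m,c).
Restrictor pairs: (m1,c1) ✗  (m1,c2) ✗  (m1,c5) ✗  (m2,c1) ✓  (m3,c2) ✗  (m3,c5) ✓  (m4,c1) ✗  (m4,c4) ✓
Counterexamples (restrictor pairs failing the scope): 5.

5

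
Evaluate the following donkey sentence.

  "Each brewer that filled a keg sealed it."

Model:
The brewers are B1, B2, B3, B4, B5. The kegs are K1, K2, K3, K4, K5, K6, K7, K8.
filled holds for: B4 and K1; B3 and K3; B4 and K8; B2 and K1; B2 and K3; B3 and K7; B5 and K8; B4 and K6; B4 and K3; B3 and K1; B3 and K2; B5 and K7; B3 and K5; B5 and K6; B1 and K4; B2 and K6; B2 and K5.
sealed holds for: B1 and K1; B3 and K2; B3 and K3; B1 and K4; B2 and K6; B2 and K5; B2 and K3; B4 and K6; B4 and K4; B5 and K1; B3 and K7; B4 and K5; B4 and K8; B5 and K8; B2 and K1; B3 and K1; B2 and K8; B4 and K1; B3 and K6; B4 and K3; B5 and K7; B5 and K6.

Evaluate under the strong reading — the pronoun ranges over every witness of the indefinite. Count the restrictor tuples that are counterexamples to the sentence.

"it" takes "a keg" as antecedent — a donkey pronoun bound across the clause boundary.
Strong reading: for every (b,k) with filled(b,k), sealed(b,k).
Restrictor pairs: (B1,K4) ✓  (B2,K1) ✓  (B2,K3) ✓  (B2,K5) ✓  (B2,K6) ✓  (B3,K1) ✓  (B3,K2) ✓  (B3,K3) ✓  (B3,K5) ✗  (B3,K7) ✓  (B4,K1) ✓  (B4,K3) ✓  (B4,K6) ✓  (B4,K8) ✓  (B5,K6) ✓  (B5,K7) ✓  (B5,K8) ✓
Counterexamples (restrictor pairs failing the scope): 1.

1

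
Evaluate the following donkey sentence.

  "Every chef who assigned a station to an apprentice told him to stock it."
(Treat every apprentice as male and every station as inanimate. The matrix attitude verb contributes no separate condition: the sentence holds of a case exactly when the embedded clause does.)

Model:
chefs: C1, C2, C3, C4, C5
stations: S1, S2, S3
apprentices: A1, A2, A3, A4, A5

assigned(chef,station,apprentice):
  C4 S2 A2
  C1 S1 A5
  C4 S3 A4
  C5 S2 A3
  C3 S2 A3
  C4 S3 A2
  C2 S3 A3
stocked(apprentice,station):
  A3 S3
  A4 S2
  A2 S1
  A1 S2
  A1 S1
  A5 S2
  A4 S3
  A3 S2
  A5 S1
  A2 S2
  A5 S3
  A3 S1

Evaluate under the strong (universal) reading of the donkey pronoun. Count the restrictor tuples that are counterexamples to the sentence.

1

"him" takes "an apprentice" as antecedent and "it" takes "a station"; both are donkey pronouns co-varying with the restrictor.
Strong reading: for every (c,s,a) with assigned(c,s,a), stocked(a,s).
Restrictor triples: (C1,S1,A5)→stocked(A5,S1) ✓  (C2,S3,A3)→stocked(A3,S3) ✓  (C3,S2,A3)→stocked(A3,S2) ✓  (C4,S2,A2)→stocked(A2,S2) ✓  (C4,S3,A2)→stocked(A2,S3) ✗  (C4,S3,A4)→stocked(A4,S3) ✓  (C5,S2,A3)→stocked(A3,S2) ✓
Counterexamples (restrictor triples failing the scope): 1.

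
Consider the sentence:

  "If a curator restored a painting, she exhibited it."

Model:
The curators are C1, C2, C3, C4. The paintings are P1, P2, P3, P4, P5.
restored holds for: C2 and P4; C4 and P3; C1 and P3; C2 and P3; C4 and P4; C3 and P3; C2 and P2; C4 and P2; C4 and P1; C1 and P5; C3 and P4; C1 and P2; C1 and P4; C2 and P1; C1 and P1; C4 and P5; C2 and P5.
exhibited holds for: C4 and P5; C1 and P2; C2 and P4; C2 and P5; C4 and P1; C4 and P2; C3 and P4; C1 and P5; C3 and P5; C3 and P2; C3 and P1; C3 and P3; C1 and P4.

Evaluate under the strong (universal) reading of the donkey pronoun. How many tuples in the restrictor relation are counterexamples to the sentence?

7

"it" takes "a painting" as antecedent — a donkey pronoun bound across the clause boundary.
Strong reading: for every (c,p) with restored(c,p), exhibited(c,p).
Restrictor pairs: (C1,P1) ✗  (C1,P2) ✓  (C1,P3) ✗  (C1,P4) ✓  (C1,P5) ✓  (C2,P1) ✗  (C2,P2) ✗  (C2,P3) ✗  (C2,P4) ✓  (C2,P5) ✓  (C3,P3) ✓  (C3,P4) ✓  (C4,P1) ✓  (C4,P2) ✓  (C4,P3) ✗  (C4,P4) ✗  (C4,P5) ✓
Counterexamples (restrictor pairs failing the scope): 7.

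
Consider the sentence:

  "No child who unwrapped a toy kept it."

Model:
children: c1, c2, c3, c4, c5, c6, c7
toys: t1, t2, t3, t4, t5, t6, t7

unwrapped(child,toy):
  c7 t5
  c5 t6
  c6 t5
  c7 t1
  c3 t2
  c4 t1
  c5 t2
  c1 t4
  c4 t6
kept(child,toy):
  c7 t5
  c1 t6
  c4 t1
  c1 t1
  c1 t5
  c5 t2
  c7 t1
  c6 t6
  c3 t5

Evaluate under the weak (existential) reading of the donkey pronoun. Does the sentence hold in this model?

"it" takes "a toy" as antecedent — a donkey pronoun bound across the clause boundary.
Truth condition: for no (c,t) with unwrapped(c,t) does kept(c,t) hold.
Restrictor pairs — does the scope hold? (c1,t4):fails  (c3,t2):fails  (c4,t1):holds  (c4,t6):fails  (c5,t2):holds  (c5,t6):fails  (c6,t5):fails  (c7,t1):holds  (c7,t5):holds
Scope holds for 4 pair(s), so the sentence is false.

False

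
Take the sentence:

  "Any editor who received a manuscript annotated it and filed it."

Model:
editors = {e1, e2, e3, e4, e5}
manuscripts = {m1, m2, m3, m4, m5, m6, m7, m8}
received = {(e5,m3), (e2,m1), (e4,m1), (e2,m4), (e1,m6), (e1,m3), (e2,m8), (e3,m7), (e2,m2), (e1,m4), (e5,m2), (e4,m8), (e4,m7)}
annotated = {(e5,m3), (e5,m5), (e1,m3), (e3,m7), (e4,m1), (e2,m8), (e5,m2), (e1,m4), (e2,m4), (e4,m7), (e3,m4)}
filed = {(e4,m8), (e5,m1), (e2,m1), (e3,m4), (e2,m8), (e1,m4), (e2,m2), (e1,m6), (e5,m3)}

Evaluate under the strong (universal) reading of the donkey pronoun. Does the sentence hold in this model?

"it" takes "a manuscript" as antecedent — a donkey pronoun bound across the clause boundary.
Strong reading: for every (e,m) with received(e,m), annotated(e,m) ∧ filed(e,m).
Restrictor pairs: (e1,m3) ✗  (e1,m4) ✓  (e1,m6) ✗  (e2,m1) ✗  (e2,m2) ✗  (e2,m4) ✗  (e2,m8) ✓  (e3,m7) ✗  (e4,m1) ✗  (e4,m7) ✗  (e4,m8) ✗  (e5,m2) ✗  (e5,m3) ✓
Counterexample: (e1,m3) is in received but fails the scope.

False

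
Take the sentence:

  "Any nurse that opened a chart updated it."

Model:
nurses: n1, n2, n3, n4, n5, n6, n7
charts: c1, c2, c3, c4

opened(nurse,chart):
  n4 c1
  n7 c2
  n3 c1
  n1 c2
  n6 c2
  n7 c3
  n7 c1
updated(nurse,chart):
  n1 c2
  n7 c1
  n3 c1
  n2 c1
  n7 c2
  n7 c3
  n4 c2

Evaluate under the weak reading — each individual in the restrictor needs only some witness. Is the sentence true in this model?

"it" takes "a chart" as antecedent — a donkey pronoun bound across the clause boundary.
Weak reading: every nurse n with some opened-chart has at least one opened-chart c such that updated(n,c).
Per nurse: n1:✓  n3:✓  n4:✗  n6:✗  n7:✓
n4 has no witness among its opened-charts.

False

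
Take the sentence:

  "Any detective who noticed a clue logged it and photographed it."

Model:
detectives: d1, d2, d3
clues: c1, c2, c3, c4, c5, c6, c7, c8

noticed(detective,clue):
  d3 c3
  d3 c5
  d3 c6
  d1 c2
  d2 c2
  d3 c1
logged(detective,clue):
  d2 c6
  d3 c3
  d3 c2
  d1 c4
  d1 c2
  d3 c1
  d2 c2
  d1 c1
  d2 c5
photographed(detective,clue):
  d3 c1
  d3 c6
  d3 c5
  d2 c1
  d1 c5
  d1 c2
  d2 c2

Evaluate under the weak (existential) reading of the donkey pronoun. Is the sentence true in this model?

"it" takes "a clue" as antecedent — a donkey pronoun bound across the clause boundary.
Weak reading: every detective d with some noticed-clue has at least one noticed-clue c such that logged(d,c) ∧ photographed(d,c).
Per detective: d1:✓  d2:✓  d3:✓
Every detective in the restrictor has a witness.

True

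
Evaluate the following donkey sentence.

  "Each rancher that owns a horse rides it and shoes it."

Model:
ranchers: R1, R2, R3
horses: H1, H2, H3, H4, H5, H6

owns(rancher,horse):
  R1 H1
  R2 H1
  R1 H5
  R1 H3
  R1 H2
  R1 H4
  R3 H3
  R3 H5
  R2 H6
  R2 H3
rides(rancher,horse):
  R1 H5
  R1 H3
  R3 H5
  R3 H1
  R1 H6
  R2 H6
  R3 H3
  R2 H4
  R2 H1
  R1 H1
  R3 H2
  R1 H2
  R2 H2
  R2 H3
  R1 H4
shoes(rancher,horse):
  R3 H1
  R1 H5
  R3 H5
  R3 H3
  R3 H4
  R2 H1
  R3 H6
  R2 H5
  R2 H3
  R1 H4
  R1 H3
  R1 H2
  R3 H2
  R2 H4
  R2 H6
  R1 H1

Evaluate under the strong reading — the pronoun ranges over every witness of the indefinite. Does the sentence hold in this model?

True

"it" takes "a horse" as antecedent — a donkey pronoun bound across the clause boundary.
Strong reading: for every (r,h) with owns(r,h), rides(r,h) ∧ shoes(r,h).
Restrictor pairs: (R1,H1) ✓  (R1,H2) ✓  (R1,H3) ✓  (R1,H4) ✓  (R1,H5) ✓  (R2,H1) ✓  (R2,H3) ✓  (R2,H6) ✓  (R3,H3) ✓  (R3,H5) ✓
Every restrictor pair satisfies the scope.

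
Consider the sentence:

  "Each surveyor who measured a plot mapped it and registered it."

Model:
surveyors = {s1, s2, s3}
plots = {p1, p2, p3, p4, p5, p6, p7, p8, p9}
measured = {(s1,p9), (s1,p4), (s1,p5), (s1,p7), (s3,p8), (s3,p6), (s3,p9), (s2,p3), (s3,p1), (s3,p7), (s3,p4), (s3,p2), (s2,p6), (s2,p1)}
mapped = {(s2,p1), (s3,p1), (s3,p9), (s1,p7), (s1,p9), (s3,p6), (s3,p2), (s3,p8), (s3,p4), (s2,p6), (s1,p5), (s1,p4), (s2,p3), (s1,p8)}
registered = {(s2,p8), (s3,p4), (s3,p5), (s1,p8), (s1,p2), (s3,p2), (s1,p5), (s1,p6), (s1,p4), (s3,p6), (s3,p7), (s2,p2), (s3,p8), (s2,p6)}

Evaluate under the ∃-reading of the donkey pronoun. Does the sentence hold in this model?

True

"it" takes "a plot" as antecedent — a donkey pronoun bound across the clause boundary.
Weak reading: every surveyor s with some measured-plot has at least one measured-plot p such that mapped(s,p) ∧ registered(s,p).
Per surveyor: s1:✓  s2:✓  s3:✓
Every surveyor in the restrictor has a witness.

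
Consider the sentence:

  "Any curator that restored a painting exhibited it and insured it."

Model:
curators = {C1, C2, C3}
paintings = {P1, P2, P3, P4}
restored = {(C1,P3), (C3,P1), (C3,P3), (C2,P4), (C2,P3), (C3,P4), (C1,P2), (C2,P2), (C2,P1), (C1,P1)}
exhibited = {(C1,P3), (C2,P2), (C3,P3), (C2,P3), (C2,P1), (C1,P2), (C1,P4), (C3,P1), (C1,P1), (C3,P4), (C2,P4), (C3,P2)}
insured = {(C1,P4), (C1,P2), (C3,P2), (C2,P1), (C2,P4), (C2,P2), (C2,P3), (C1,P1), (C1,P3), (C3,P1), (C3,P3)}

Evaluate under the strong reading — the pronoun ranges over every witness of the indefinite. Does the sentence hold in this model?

"it" takes "a painting" as antecedent — a donkey pronoun bound across the clause boundary.
Strong reading: for every (c,p) with restored(c,p), exhibited(c,p) ∧ insured(c,p).
Restrictor pairs: (C1,P1) ✓  (C1,P2) ✓  (C1,P3) ✓  (C2,P1) ✓  (C2,P2) ✓  (C2,P3) ✓  (C2,P4) ✓  (C3,P1) ✓  (C3,P3) ✓  (C3,P4) ✗
Counterexample: (C3,P4) is in restored but fails the scope.

False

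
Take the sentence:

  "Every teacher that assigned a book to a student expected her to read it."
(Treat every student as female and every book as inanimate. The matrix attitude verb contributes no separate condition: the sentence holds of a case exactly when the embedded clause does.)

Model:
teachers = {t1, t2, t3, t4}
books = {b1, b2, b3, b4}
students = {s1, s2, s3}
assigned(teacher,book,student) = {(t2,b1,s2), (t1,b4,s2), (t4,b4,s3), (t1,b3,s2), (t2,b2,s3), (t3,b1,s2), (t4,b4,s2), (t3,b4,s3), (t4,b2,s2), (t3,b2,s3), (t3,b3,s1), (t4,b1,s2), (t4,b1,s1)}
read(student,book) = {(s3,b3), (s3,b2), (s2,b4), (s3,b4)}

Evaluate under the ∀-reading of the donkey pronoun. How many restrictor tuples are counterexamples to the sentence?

7

"her" takes "a student" as antecedent and "it" takes "a book"; both are donkey pronouns co-varying with the restrictor.
Strong reading: for every (t,b,s) with assigned(t,b,s), read(s,b).
Restrictor triples: (t1,b3,s2)→read(s2,b3) ✗  (t1,b4,s2)→read(s2,b4) ✓  (t2,b1,s2)→read(s2,b1) ✗  (t2,b2,s3)→read(s3,b2) ✓  (t3,b1,s2)→read(s2,b1) ✗  (t3,b2,s3)→read(s3,b2) ✓  (t3,b3,s1)→read(s1,b3) ✗  (t3,b4,s3)→read(s3,b4) ✓  (t4,b1,s1)→read(s1,b1) ✗  (t4,b1,s2)→read(s2,b1) ✗  (t4,b2,s2)→read(s2,b2) ✗  (t4,b4,s2)→read(s2,b4) ✓  (t4,b4,s3)→read(s3,b4) ✓
Counterexamples (restrictor triples failing the scope): 7.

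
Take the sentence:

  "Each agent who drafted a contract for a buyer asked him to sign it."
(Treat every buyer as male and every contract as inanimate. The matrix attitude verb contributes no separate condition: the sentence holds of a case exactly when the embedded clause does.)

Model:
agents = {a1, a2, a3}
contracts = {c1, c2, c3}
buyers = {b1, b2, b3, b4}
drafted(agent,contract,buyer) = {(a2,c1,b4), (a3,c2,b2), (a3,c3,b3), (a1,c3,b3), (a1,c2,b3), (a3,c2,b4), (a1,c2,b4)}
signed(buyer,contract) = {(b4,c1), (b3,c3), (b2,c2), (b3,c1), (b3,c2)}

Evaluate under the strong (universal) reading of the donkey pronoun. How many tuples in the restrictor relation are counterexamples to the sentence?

"him" takes "a buyer" as antecedent and "it" takes "a contract"; both are donkey pronouns co-varying with the restrictor.
Strong reading: for every (a,c,b) with drafted(a,c,b), signed(b,c).
Restrictor triples: (a1,c2,b3)→signed(b3,c2) ✓  (a1,c2,b4)→signed(b4,c2) ✗  (a1,c3,b3)→signed(b3,c3) ✓  (a2,c1,b4)→signed(b4,c1) ✓  (a3,c2,b2)→signed(b2,c2) ✓  (a3,c2,b4)→signed(b4,c2) ✗  (a3,c3,b3)→signed(b3,c3) ✓
Counterexamples (restrictor triples failing the scope): 2.

2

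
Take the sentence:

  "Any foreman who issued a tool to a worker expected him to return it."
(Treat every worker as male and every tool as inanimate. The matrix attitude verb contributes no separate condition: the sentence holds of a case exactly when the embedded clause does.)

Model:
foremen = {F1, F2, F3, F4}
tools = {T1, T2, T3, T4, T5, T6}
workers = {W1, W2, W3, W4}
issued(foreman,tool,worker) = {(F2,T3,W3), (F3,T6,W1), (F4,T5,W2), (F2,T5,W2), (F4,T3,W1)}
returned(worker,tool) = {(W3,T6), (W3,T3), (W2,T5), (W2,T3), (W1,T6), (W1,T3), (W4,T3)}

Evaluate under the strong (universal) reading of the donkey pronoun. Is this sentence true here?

True

"him" takes "a worker" as antecedent and "it" takes "a tool"; both are donkey pronouns co-varying with the restrictor.
Strong reading: for every (f,t,w) with issued(f,t,w), returned(w,t).
Restrictor triples: (F2,T3,W3)→returned(W3,T3) ✓  (F2,T5,W2)→returned(W2,T5) ✓  (F3,T6,W1)→returned(W1,T6) ✓  (F4,T3,W1)→returned(W1,T3) ✓  (F4,T5,W2)→returned(W2,T5) ✓
Every restrictor triple satisfies the scope.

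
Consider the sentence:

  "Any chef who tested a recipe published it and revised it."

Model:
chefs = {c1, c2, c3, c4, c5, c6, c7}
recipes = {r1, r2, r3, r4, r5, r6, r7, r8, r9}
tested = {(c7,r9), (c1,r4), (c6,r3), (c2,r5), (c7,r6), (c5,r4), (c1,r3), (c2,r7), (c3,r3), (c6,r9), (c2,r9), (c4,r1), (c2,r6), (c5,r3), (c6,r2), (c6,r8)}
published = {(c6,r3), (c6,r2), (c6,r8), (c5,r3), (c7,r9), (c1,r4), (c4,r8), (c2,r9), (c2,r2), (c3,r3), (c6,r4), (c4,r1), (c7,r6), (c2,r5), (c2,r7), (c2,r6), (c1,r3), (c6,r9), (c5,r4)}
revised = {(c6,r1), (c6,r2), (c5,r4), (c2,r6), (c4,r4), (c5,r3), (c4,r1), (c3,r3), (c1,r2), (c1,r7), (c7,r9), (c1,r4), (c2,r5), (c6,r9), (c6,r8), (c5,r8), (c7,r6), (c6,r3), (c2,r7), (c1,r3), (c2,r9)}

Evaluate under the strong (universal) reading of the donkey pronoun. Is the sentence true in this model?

"it" takes "a recipe" as antecedent — a donkey pronoun bound across the clause boundary.
Strong reading: for every (c,r) with tested(c,r), published(c,r) ∧ revised(c,r).
Restrictor pairs: (c1,r3) ✓  (c1,r4) ✓  (c2,r5) ✓  (c2,r6) ✓  (c2,r7) ✓  (c2,r9) ✓  (c3,r3) ✓  (c4,r1) ✓  (c5,r3) ✓  (c5,r4) ✓  (c6,r2) ✓  (c6,r3) ✓  (c6,r8) ✓  (c6,r9) ✓  (c7,r6) ✓  (c7,r9) ✓
Every restrictor pair satisfies the scope.

True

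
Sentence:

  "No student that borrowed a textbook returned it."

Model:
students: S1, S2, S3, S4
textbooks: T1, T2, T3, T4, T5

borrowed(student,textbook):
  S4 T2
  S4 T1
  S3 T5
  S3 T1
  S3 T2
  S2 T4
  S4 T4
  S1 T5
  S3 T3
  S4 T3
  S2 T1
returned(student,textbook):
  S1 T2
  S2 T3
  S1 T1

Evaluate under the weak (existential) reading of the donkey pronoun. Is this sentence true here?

True

"it" takes "a textbook" as antecedent — a donkey pronoun bound across the clause boundary.
Truth condition: for no (s,t) with borrowed(s,t) does returned(s,t) hold.
Restrictor pairs — does the scope hold? (S1,T5):fails  (S2,T1):fails  (S2,T4):fails  (S3,T1):fails  (S3,T2):fails  (S3,T3):fails  (S3,T5):fails  (S4,T1):fails  (S4,T2):fails  (S4,T3):fails  (S4,T4):fails
Scope holds for no restrictor pair, so the sentence is true.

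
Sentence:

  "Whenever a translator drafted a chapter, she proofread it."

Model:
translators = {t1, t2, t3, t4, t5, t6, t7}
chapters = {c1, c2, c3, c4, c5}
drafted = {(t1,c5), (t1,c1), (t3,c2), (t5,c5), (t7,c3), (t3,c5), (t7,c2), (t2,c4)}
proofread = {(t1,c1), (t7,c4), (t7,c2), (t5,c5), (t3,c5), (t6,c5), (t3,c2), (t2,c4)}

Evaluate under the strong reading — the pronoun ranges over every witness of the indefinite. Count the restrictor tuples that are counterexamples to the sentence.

"it" takes "a chapter" as antecedent — a donkey pronoun bound across the clause boundary.
Strong reading: for every (t,c) with drafted(t,c), proofread(t,c).
Restrictor pairs: (t1,c1) ✓  (t1,c5) ✗  (t2,c4) ✓  (t3,c2) ✓  (t3,c5) ✓  (t5,c5) ✓  (t7,c2) ✓  (t7,c3) ✗
Counterexamples (restrictor pairs failing the scope): 2.

2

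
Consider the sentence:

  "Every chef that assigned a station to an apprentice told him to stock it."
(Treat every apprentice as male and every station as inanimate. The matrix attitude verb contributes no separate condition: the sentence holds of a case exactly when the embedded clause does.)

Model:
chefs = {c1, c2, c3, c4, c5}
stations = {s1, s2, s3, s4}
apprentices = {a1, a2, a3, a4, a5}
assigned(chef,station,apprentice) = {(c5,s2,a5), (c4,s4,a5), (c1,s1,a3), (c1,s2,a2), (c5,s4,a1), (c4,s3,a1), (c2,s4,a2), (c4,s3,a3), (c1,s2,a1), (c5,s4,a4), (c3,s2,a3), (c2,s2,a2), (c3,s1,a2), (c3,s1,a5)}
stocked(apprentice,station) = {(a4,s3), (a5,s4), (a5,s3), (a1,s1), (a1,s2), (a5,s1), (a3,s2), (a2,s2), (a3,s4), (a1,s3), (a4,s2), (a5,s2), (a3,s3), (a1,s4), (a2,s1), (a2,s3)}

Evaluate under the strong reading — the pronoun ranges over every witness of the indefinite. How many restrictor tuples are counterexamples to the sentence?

"him" takes "an apprentice" as antecedent and "it" takes "a station"; both are donkey pronouns co-varying with the restrictor.
Strong reading: for every (c,s,a) with assigned(c,s,a), stocked(a,s).
Restrictor triples: (c1,s1,a3)→stocked(a3,s1) ✗  (c1,s2,a1)→stocked(a1,s2) ✓  (c1,s2,a2)→stocked(a2,s2) ✓  (c2,s2,a2)→stocked(a2,s2) ✓  (c2,s4,a2)→stocked(a2,s4) ✗  (c3,s1,a2)→stocked(a2,s1) ✓  (c3,s1,a5)→stocked(a5,s1) ✓  (c3,s2,a3)→stocked(a3,s2) ✓  (c4,s3,a1)→stocked(a1,s3) ✓  (c4,s3,a3)→stocked(a3,s3) ✓  (c4,s4,a5)→stocked(a5,s4) ✓  (c5,s2,a5)→stocked(a5,s2) ✓  (c5,s4,a1)→stocked(a1,s4) ✓  (c5,s4,a4)→stocked(a4,s4) ✗
Counterexamples (restrictor triples failing the scope): 3.

3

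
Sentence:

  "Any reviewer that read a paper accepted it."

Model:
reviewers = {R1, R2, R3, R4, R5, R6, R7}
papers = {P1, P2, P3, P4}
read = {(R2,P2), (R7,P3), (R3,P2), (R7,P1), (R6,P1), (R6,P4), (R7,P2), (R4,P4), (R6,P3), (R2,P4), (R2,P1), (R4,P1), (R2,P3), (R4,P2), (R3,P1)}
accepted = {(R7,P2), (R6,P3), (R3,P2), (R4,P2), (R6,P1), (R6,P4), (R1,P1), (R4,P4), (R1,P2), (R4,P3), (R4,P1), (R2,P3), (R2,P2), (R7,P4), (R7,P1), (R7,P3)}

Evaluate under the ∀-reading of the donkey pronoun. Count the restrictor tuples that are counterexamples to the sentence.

3

"it" takes "a paper" as antecedent — a donkey pronoun bound across the clause boundary.
Strong reading: for every (r,p) with read(r,p), accepted(r,p).
Restrictor pairs: (R2,P1) ✗  (R2,P2) ✓  (R2,P3) ✓  (R2,P4) ✗  (R3,P1) ✗  (R3,P2) ✓  (R4,P1) ✓  (R4,P2) ✓  (R4,P4) ✓  (R6,P1) ✓  (R6,P3) ✓  (R6,P4) ✓  (R7,P1) ✓  (R7,P2) ✓  (R7,P3) ✓
Counterexamples (restrictor pairs failing the scope): 3.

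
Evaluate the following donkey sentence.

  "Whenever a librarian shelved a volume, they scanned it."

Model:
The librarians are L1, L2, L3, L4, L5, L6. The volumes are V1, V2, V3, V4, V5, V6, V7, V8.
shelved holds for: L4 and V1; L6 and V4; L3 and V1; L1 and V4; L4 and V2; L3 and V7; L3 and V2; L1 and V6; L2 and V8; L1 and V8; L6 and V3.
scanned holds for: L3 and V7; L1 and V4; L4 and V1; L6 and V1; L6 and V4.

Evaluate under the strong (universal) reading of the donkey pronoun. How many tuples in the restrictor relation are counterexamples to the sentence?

7

"it" takes "a volume" as antecedent — a donkey pronoun bound across the clause boundary.
Strong reading: for every (l,v) with shelved(l,v), scanned(l,v).
Restrictor pairs: (L1,V4) ✓  (L1,V6) ✗  (L1,V8) ✗  (L2,V8) ✗  (L3,V1) ✗  (L3,V2) ✗  (L3,V7) ✓  (L4,V1) ✓  (L4,V2) ✗  (L6,V3) ✗  (L6,V4) ✓
Counterexamples (restrictor pairs failing the scope): 7.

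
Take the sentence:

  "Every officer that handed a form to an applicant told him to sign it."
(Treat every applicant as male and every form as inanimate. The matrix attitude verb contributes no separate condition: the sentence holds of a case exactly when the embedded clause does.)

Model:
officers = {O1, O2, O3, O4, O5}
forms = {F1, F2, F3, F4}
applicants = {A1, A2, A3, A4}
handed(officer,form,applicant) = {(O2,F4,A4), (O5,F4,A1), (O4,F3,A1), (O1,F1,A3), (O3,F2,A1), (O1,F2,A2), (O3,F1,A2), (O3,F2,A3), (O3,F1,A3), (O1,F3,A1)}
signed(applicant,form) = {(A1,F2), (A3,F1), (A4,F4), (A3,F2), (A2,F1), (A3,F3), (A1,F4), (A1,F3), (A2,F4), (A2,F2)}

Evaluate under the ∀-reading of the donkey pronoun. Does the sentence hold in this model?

"him" takes "an applicant" as antecedent and "it" takes "a form"; both are donkey pronouns co-varying with the restrictor.
Strong reading: for every (o,f,a) with handed(o,f,a), signed(a,f).
Restrictor triples: (O1,F1,A3)→signed(A3,F1) ✓  (O1,F2,A2)→signed(A2,F2) ✓  (O1,F3,A1)→signed(A1,F3) ✓  (O2,F4,A4)→signed(A4,F4) ✓  (O3,F1,A2)→signed(A2,F1) ✓  (O3,F1,A3)→signed(A3,F1) ✓  (O3,F2,A1)→signed(A1,F2) ✓  (O3,F2,A3)→signed(A3,F2) ✓  (O4,F3,A1)→signed(A1,F3) ✓  (O5,F4,A1)→signed(A1,F4) ✓
Every restrictor triple satisfies the scope.

True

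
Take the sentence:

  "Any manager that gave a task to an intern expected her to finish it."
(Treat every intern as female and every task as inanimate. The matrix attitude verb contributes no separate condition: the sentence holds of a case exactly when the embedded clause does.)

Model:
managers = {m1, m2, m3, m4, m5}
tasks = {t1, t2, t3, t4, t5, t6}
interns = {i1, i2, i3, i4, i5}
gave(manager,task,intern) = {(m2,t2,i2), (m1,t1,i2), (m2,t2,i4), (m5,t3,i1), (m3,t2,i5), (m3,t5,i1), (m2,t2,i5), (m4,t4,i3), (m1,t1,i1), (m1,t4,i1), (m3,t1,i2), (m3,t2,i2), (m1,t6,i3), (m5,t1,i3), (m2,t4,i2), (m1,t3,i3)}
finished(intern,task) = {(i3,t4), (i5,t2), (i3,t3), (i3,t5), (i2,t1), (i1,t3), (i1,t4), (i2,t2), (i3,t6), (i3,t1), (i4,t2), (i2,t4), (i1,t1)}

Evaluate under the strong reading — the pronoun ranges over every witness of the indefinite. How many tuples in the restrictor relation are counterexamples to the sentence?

1

"her" takes "an intern" as antecedent and "it" takes "a task"; both are donkey pronouns co-varying with the restrictor.
Strong reading: for every (m,t,i) with gave(m,t,i), finished(i,t).
Restrictor triples: (m1,t1,i1)→finished(i1,t1) ✓  (m1,t1,i2)→finished(i2,t1) ✓  (m1,t3,i3)→finished(i3,t3) ✓  (m1,t4,i1)→finished(i1,t4) ✓  (m1,t6,i3)→finished(i3,t6) ✓  (m2,t2,i2)→finished(i2,t2) ✓  (m2,t2,i4)→finished(i4,t2) ✓  (m2,t2,i5)→finished(i5,t2) ✓  (m2,t4,i2)→finished(i2,t4) ✓  (m3,t1,i2)→finished(i2,t1) ✓  (m3,t2,i2)→finished(i2,t2) ✓  (m3,t2,i5)→finished(i5,t2) ✓  (m3,t5,i1)→finished(i1,t5) ✗  (m4,t4,i3)→finished(i3,t4) ✓  (m5,t1,i3)→finished(i3,t1) ✓  (m5,t3,i1)→finished(i1,t3) ✓
Counterexamples (restrictor triples failing the scope): 1.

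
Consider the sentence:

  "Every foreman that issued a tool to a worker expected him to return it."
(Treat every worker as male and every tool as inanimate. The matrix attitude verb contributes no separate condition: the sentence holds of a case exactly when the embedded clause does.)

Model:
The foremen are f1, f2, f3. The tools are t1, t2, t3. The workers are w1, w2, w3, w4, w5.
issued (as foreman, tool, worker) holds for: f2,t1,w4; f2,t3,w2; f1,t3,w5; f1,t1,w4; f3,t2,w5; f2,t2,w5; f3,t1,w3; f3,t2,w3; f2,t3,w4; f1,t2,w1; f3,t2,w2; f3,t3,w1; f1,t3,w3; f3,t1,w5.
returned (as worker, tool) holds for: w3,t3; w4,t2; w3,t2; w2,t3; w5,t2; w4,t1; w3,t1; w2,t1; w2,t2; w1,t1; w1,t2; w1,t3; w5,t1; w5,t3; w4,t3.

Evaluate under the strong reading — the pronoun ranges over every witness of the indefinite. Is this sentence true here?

"him" takes "a worker" as antecedent and "it" takes "a tool"; both are donkey pronouns co-varying with the restrictor.
Strong reading: for every (f,t,w) with issued(f,t,w), returned(w,t).
Restrictor triples: (f1,t1,w4)→returned(w4,t1) ✓  (f1,t2,w1)→returned(w1,t2) ✓  (f1,t3,w3)→returned(w3,t3) ✓  (f1,t3,w5)→returned(w5,t3) ✓  (f2,t1,w4)→returned(w4,t1) ✓  (f2,t2,w5)→returned(w5,t2) ✓  (f2,t3,w2)→returned(w2,t3) ✓  (f2,t3,w4)→returned(w4,t3) ✓  (f3,t1,w3)→returned(w3,t1) ✓  (f3,t1,w5)→returned(w5,t1) ✓  (f3,t2,w2)→returned(w2,t2) ✓  (f3,t2,w3)→returned(w3,t2) ✓  (f3,t2,w5)→returned(w5,t2) ✓  (f3,t3,w1)→returned(w1,t3) ✓
Every restrictor triple satisfies the scope.

True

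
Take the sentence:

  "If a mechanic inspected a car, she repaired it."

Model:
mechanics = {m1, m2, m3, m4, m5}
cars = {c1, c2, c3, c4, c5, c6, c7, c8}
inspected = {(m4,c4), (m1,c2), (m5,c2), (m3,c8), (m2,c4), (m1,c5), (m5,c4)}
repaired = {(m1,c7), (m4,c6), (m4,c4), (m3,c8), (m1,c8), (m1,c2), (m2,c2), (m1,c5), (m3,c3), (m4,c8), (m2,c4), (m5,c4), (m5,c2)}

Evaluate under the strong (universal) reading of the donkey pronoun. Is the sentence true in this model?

True

"it" takes "a car" as antecedent — a donkey pronoun bound across the clause boundary.
Strong reading: for every (m,c) with inspected(m,c), repaired(m,c).
Restrictor pairs: (m1,c2) ✓  (m1,c5) ✓  (m2,c4) ✓  (m3,c8) ✓  (m4,c4) ✓  (m5,c2) ✓  (m5,c4) ✓
Every restrictor pair satisfies the scope.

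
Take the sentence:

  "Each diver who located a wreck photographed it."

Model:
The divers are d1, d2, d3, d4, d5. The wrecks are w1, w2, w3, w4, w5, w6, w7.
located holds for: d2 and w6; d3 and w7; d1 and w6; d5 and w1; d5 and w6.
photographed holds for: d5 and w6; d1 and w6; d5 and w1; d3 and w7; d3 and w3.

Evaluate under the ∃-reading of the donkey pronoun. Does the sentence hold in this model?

"it" takes "a wreck" as antecedent — a donkey pronoun bound across the clause boundary.
Weak reading: every diver d with some located-wreck has at least one located-wreck w such that photographed(d,w).
Per diver: d1:✓  d2:✗  d3:✓  d5:✓
d2 has no witness among its located-wrecks.

False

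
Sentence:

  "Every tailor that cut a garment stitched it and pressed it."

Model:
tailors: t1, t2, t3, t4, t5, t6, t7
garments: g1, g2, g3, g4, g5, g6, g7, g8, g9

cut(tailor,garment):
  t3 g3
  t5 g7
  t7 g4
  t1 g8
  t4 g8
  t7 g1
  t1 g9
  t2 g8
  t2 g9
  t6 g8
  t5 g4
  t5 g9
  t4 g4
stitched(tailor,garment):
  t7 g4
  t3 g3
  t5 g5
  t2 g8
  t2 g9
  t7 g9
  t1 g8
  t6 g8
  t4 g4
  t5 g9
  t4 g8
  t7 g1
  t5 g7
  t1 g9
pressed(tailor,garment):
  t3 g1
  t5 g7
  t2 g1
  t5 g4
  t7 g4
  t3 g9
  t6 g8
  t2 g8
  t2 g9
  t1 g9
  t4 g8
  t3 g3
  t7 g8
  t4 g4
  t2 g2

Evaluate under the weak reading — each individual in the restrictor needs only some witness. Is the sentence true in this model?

True

"it" takes "a garment" as antecedent — a donkey pronoun bound across the clause boundary.
Weak reading: every tailor t with some cut-garment has at least one cut-garment g such that stitched(t,g) ∧ pressed(t,g).
Per tailor: t1:✓  t2:✓  t3:✓  t4:✓  t5:✓  t6:✓  t7:✓
Every tailor in the restrictor has a witness.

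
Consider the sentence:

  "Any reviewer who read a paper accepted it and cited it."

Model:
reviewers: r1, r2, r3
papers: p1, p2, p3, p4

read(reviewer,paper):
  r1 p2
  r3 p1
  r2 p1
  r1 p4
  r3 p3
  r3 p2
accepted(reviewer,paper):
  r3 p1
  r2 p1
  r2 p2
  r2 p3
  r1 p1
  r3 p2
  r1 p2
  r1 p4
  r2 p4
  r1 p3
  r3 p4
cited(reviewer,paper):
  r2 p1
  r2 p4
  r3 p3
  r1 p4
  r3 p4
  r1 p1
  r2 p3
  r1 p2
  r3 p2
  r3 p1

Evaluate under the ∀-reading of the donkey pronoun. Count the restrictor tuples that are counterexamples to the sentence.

1

"it" takes "a paper" as antecedent — a donkey pronoun bound across the clause boundary.
Strong reading: for every (r,p) with read(r,p), accepted(r,p) ∧ cited(r,p).
Restrictor pairs: (r1,p2) ✓  (r1,p4) ✓  (r2,p1) ✓  (r3,p1) ✓  (r3,p2) ✓  (r3,p3) ✗
Counterexamples (restrictor pairs failing the scope): 1.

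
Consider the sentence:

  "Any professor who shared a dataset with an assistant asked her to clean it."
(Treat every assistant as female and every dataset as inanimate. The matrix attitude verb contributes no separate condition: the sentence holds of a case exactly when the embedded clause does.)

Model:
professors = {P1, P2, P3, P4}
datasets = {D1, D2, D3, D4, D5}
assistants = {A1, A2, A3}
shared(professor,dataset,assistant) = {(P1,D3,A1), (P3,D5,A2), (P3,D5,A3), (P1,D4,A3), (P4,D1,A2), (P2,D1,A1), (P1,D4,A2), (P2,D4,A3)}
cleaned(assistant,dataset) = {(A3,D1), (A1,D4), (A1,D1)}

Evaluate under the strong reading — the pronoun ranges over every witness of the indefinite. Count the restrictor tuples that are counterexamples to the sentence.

"her" takes "an assistant" as antecedent and "it" takes "a dataset"; both are donkey pronouns co-varying with the restrictor.
Strong reading: for every (p,d,a) with shared(p,d,a), cleaned(a,d).
Restrictor triples: (P1,D3,A1)→cleaned(A1,D3) ✗  (P1,D4,A2)→cleaned(A2,D4) ✗  (P1,D4,A3)→cleaned(A3,D4) ✗  (P2,D1,A1)→cleaned(A1,D1) ✓  (P2,D4,A3)→cleaned(A3,D4) ✗  (P3,D5,A2)→cleaned(A2,D5) ✗  (P3,D5,A3)→cleaned(A3,D5) ✗  (P4,D1,A2)→cleaned(A2,D1) ✗
Counterexamples (restrictor triples failing the scope): 7.

7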